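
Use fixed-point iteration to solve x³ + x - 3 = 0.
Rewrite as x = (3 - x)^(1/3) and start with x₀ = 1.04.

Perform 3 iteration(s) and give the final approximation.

Equation: x³ + x - 3 = 0
Fixed-point form: x = (3 - x)^(1/3)
x₀ = 1.04

x_1 = g(1.040000) = 1.251465
x_2 = g(1.251465) = 1.204735
x_3 = g(1.204735) = 1.215373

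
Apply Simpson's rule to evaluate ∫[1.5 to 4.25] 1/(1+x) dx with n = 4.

f(x) = 1/(1+x)
a = 1.5, b = 4.25, n = 4
h = (b - a)/n = 0.687500

Simpson's rule: (h/3)[f(x₀) + 4f(x₁) + 2f(x₂) + ... + f(xₙ)]

x_0 = 1.5000, f(x_0) = 0.400000, coefficient = 1
x_1 = 2.1875, f(x_1) = 0.313725, coefficient = 4
x_2 = 2.8750, f(x_2) = 0.258065, coefficient = 2
x_3 = 3.5625, f(x_3) = 0.219178, coefficient = 4
x_4 = 4.2500, f(x_4) = 0.190476, coefficient = 1

I ≈ (0.687500/3) × 3.238220 = 0.742092
Exact value: 0.741937
Error: 0.000155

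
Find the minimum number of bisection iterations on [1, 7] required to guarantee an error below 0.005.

We need (b-a)/2^n ≤ 0.005
(7 - 1)/2^n ≤ 0.005
6/2^n ≤ 0.005
2^n ≥ 1200
n ≥ log₂(1200) = 10.23
n ≥ 11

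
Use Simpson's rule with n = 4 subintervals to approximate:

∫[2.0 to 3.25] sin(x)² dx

f(x) = sin(x)²
a = 2.0, b = 3.25, n = 4
h = (b - a)/n = 0.312500

Simpson's rule: (h/3)[f(x₀) + 4f(x₁) + 2f(x₂) + ... + f(xₙ)]

x_0 = 2.0000, f(x_0) = 0.826822, coefficient = 1
x_1 = 2.3125, f(x_1) = 0.543639, coefficient = 4
x_2 = 2.6250, f(x_2) = 0.243957, coefficient = 2
x_3 = 2.9375, f(x_3) = 0.041079, coefficient = 4
x_4 = 3.2500, f(x_4) = 0.011706, coefficient = 1

I ≈ (0.312500/3) × 3.665313 = 0.381803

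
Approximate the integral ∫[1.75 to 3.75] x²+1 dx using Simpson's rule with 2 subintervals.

f(x) = x²+1
a = 1.75, b = 3.75, n = 2
h = (b - a)/n = 1.000000

Simpson's rule: (h/3)[f(x₀) + 4f(x₁) + 2f(x₂) + ... + f(xₙ)]

x_0 = 1.7500, f(x_0) = 4.062500, coefficient = 1
x_1 = 2.7500, f(x_1) = 8.562500, coefficient = 4
x_2 = 3.7500, f(x_2) = 15.062500, coefficient = 1

I ≈ (1.000000/3) × 53.375000 = 17.791667
Exact value: 17.791667
Error: 0.000000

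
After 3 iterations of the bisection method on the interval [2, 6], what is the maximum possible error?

Bisection error bound: |error| ≤ (b-a)/2^n
|error| ≤ (6 - 2)/2^3 = 4/2^3
|error| ≤ 0.5000000000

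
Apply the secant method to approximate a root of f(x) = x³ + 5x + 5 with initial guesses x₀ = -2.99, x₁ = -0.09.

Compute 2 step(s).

f(x) = x³ + 5x + 5
x₀ = -2.99, x₁ = -0.09

Secant formula: x_{n+1} = x_n - f(x_n)(x_n - x_{n-1})/(f(x_n) - f(x_{n-1}))

Iteration 1:
  f(-2.990000) = -36.680899
  f(-0.090000) = 4.549271
  x_2 = -0.090000 - 4.549271×(-0.090000 - (-2.990000))/(4.549271 - (-36.680899))
       = -0.409981
Iteration 2:
  f(-0.090000) = 4.549271
  f(-0.409981) = 2.881182
  x_3 = -0.409981 - 2.881182×(-0.409981 - (-0.090000))/(2.881182 - 4.549271)
       = -0.962664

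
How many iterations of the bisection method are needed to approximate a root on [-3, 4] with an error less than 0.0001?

We need (b-a)/2^n ≤ 0.0001
(4 - (-3))/2^n ≤ 0.0001
7/2^n ≤ 0.0001
2^n ≥ 70000
n ≥ log₂(70000) = 16.10
n ≥ 17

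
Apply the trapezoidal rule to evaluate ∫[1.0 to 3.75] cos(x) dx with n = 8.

f(x) = cos(x)
a = 1.0, b = 3.75, n = 8
h = (b - a)/n = 0.343750

Trapezoidal rule: (h/2)[f(x₀) + 2f(x₁) + 2f(x₂) + ... + f(xₙ)]

x_0 = 1.0000, f(x_0) = 0.540302, coefficient = 1
x_1 = 1.3438, f(x_1) = 0.225101, coefficient = 2
x_2 = 1.6875, f(x_2) = -0.116439, coefficient = 2
x_3 = 2.0312, f(x_3) = -0.444355, coefficient = 2
x_4 = 2.3750, f(x_4) = -0.720278, coefficient = 2
x_5 = 2.7188, f(x_5) = -0.911926, coefficient = 2
x_6 = 3.0625, f(x_6) = -0.996874, coefficient = 2
x_7 = 3.4062, f(x_7) = -0.965182, coefficient = 2
x_8 = 3.7500, f(x_8) = -0.820559, coefficient = 1

I ≈ (0.343750/2) × -8.140164 = -1.399091
Exact value: -1.413032
Error: 0.013942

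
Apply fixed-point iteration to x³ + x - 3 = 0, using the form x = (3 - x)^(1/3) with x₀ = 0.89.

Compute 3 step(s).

Equation: x³ + x - 3 = 0
Fixed-point form: x = (3 - x)^(1/3)
x₀ = 0.89

x_1 = g(0.890000) = 1.282609
x_2 = g(1.282609) = 1.197539
x_3 = g(1.197539) = 1.216994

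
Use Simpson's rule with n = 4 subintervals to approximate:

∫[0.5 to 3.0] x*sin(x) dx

f(x) = x*sin(x)
a = 0.5, b = 3.0, n = 4
h = (b - a)/n = 0.625000

Simpson's rule: (h/3)[f(x₀) + 4f(x₁) + 2f(x₂) + ... + f(xₙ)]

x_0 = 0.5000, f(x_0) = 0.239713, coefficient = 1
x_1 = 1.1250, f(x_1) = 1.015051, coefficient = 4
x_2 = 1.7500, f(x_2) = 1.721975, coefficient = 2
x_3 = 2.3750, f(x_3) = 1.647502, coefficient = 4
x_4 = 3.0000, f(x_4) = 0.423360, coefficient = 1

I ≈ (0.625000/3) × 14.757236 = 3.074424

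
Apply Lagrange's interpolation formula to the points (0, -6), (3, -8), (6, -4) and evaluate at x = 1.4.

Lagrange interpolation formula:
P(x) = Σ yᵢ × Lᵢ(x)
where Lᵢ(x) = Π_{j≠i} (x - xⱼ)/(xᵢ - xⱼ)

L_0(1.4) = (1.4 - 3)/(0 - 3) × (1.4 - 6)/(0 - 6) = 0.408889
L_1(1.4) = (1.4 - 0)/(3 - 0) × (1.4 - 6)/(3 - 6) = 0.715556
L_2(1.4) = (1.4 - 0)/(6 - 0) × (1.4 - 3)/(6 - 3) = -0.124444

P(1.4) = (-6)×L_0(1.4) + (-8)×L_1(1.4) + (-4)×L_2(1.4)
P(1.4) = -7.680000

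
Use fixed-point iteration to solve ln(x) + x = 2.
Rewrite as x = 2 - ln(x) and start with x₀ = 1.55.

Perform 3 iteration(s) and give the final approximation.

Equation: ln(x) + x = 2
Fixed-point form: x = 2 - ln(x)
x₀ = 1.55

x_1 = g(1.550000) = 1.561745
x_2 = g(1.561745) = 1.554196
x_3 = g(1.554196) = 1.559042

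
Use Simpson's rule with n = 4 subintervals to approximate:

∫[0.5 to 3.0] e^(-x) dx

f(x) = e^(-x)
a = 0.5, b = 3.0, n = 4
h = (b - a)/n = 0.625000

Simpson's rule: (h/3)[f(x₀) + 4f(x₁) + 2f(x₂) + ... + f(xₙ)]

x_0 = 0.5000, f(x_0) = 0.606531, coefficient = 1
x_1 = 1.1250, f(x_1) = 0.324652, coefficient = 4
x_2 = 1.7500, f(x_2) = 0.173774, coefficient = 2
x_3 = 2.3750, f(x_3) = 0.093014, coefficient = 4
x_4 = 3.0000, f(x_4) = 0.049787, coefficient = 1

I ≈ (0.625000/3) × 2.674533 = 0.557194
Exact value: 0.556744
Error: 0.000451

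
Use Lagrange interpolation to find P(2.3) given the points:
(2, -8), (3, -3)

Lagrange interpolation formula:
P(x) = Σ yᵢ × Lᵢ(x)
where Lᵢ(x) = Π_{j≠i} (x - xⱼ)/(xᵢ - xⱼ)

L_0(2.3) = (2.3 - 3)/(2 - 3) = 0.700000
L_1(2.3) = (2.3 - 2)/(3 - 2) = 0.300000

P(2.3) = (-8)×L_0(2.3) + (-3)×L_1(2.3)
P(2.3) = -6.500000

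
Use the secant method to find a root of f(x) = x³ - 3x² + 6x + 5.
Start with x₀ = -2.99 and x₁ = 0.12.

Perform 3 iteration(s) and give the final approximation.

f(x) = x³ - 3x² + 6x + 5
x₀ = -2.99, x₁ = 0.12

Secant formula: x_{n+1} = x_n - f(x_n)(x_n - x_{n-1})/(f(x_n) - f(x_{n-1}))

Iteration 1:
  f(-2.990000) = -66.491199
  f(0.120000) = 5.678528
  x_2 = 0.120000 - 5.678528×(0.120000 - (-2.990000))/(5.678528 - (-66.491199))
       = -0.124704
Iteration 2:
  f(0.120000) = 5.678528
  f(-0.124704) = 4.203183
  x_3 = -0.124704 - 4.203183×(-0.124704 - 0.120000)/(4.203183 - 5.678528)
       = -0.821854
Iteration 3:
  f(-0.124704) = 4.203183
  f(-0.821854) = -2.512567
  x_4 = -0.821854 - (-2.512567)×(-0.821854 - (-0.124704))/(-2.512567 - 4.203183)
       = -0.561029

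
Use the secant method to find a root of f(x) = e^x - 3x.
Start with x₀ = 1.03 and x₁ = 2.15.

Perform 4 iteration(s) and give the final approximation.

f(x) = e^x - 3x
x₀ = 1.03, x₁ = 2.15

Secant formula: x_{n+1} = x_n - f(x_n)(x_n - x_{n-1})/(f(x_n) - f(x_{n-1}))

Iteration 1:
  f(1.030000) = -0.288934
  f(2.150000) = 2.134858
  x_2 = 2.150000 - 2.134858×(2.150000 - 1.030000)/(2.134858 - (-0.288934))
       = 1.163512
Iteration 2:
  f(2.150000) = 2.134858
  f(1.163512) = -0.289380
  x_3 = 1.163512 - (-0.289380)×(1.163512 - 2.150000)/(-0.289380 - 2.134858)
       = 1.281269
Iteration 3:
  f(1.163512) = -0.289380
  f(1.281269) = -0.242600
  x_4 = 1.281269 - (-0.242600)×(1.281269 - 1.163512)/(-0.242600 - (-0.289380))
       = 1.891958
Iteration 4:
  f(1.281269) = -0.242600
  f(1.891958) = 0.956467
  x_5 = 1.891958 - 0.956467×(1.891958 - 1.281269)/(0.956467 - (-0.242600))
       = 1.404826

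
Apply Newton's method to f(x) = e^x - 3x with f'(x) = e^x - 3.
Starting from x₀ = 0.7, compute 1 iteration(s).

f(x) = e^x - 3x
f'(x) = e^x - 3
x₀ = 0.7

Newton-Raphson formula: x_{n+1} = x_n - f(x_n)/f'(x_n)

Iteration 1:
  f(0.700000) = -0.086247
  f'(0.700000) = -0.986247
  x_1 = 0.700000 - (-0.086247)/(-0.986247) = 0.612550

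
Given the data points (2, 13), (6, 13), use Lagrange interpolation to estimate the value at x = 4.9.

Lagrange interpolation formula:
P(x) = Σ yᵢ × Lᵢ(x)
where Lᵢ(x) = Π_{j≠i} (x - xⱼ)/(xᵢ - xⱼ)

L_0(4.9) = (4.9 - 6)/(2 - 6) = 0.275000
L_1(4.9) = (4.9 - 2)/(6 - 2) = 0.725000

P(4.9) = 13×L_0(4.9) + 13×L_1(4.9)
P(4.9) = 13.000000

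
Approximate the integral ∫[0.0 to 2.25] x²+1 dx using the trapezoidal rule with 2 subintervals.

f(x) = x²+1
a = 0.0, b = 2.25, n = 2
h = (b - a)/n = 1.125000

Trapezoidal rule: (h/2)[f(x₀) + 2f(x₁) + 2f(x₂) + ... + f(xₙ)]

x_0 = 0.0000, f(x_0) = 1.000000, coefficient = 1
x_1 = 1.1250, f(x_1) = 2.265625, coefficient = 2
x_2 = 2.2500, f(x_2) = 6.062500, coefficient = 1

I ≈ (1.125000/2) × 11.593750 = 6.521484
Exact value: 6.046875
Error: 0.474609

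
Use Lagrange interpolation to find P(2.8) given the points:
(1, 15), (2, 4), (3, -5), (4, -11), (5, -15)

Lagrange interpolation formula:
P(x) = Σ yᵢ × Lᵢ(x)
where Lᵢ(x) = Π_{j≠i} (x - xⱼ)/(xᵢ - xⱼ)

L_0(2.8) = (2.8 - 2)/(1 - 2) × (2.8 - 3)/(1 - 3) × (2.8 - 4)/(1 - 4) × (2.8 - 5)/(1 - 5) = -0.017600
L_1(2.8) = (2.8 - 1)/(2 - 1) × (2.8 - 3)/(2 - 3) × (2.8 - 4)/(2 - 4) × (2.8 - 5)/(2 - 5) = 0.158400
L_2(2.8) = (2.8 - 1)/(3 - 1) × (2.8 - 2)/(3 - 2) × (2.8 - 4)/(3 - 4) × (2.8 - 5)/(3 - 5) = 0.950400
L_3(2.8) = (2.8 - 1)/(4 - 1) × (2.8 - 2)/(4 - 2) × (2.8 - 3)/(4 - 3) × (2.8 - 5)/(4 - 5) = -0.105600
L_4(2.8) = (2.8 - 1)/(5 - 1) × (2.8 - 2)/(5 - 2) × (2.8 - 3)/(5 - 3) × (2.8 - 4)/(5 - 4) = 0.014400

P(2.8) = 15×L_0(2.8) + 4×L_1(2.8) + (-5)×L_2(2.8) + (-11)×L_3(2.8) + (-15)×L_4(2.8)
P(2.8) = -3.436800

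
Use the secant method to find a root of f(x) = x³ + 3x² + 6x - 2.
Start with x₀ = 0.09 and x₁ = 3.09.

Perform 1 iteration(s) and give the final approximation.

f(x) = x³ + 3x² + 6x - 2
x₀ = 0.09, x₁ = 3.09

Secant formula: x_{n+1} = x_n - f(x_n)(x_n - x_{n-1})/(f(x_n) - f(x_{n-1}))

Iteration 1:
  f(0.090000) = -1.434971
  f(3.090000) = 74.687929
  x_2 = 3.090000 - 74.687929×(3.090000 - 0.090000)/(74.687929 - (-1.434971))
       = 0.146552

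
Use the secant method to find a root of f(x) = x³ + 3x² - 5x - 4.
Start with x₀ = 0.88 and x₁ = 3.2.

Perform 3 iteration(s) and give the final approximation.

f(x) = x³ + 3x² - 5x - 4
x₀ = 0.88, x₁ = 3.2

Secant formula: x_{n+1} = x_n - f(x_n)(x_n - x_{n-1})/(f(x_n) - f(x_{n-1}))

Iteration 1:
  f(0.880000) = -5.395328
  f(3.200000) = 43.488000
  x_2 = 3.200000 - 43.488000×(3.200000 - 0.880000)/(43.488000 - (-5.395328))
       = 1.136062
Iteration 2:
  f(3.200000) = 43.488000
  f(1.136062) = -4.342156
  x_3 = 1.136062 - (-4.342156)×(1.136062 - 3.200000)/(-4.342156 - 43.488000)
       = 1.323432
Iteration 3:
  f(1.136062) = -4.342156
  f(1.323432) = -3.044788
  x_4 = 1.323432 - (-3.044788)×(1.323432 - 1.136062)/(-3.044788 - (-4.342156))
       = 1.763170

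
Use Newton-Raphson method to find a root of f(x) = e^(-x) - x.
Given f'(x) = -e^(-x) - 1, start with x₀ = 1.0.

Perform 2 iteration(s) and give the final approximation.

f(x) = e^(-x) - x
f'(x) = -e^(-x) - 1
x₀ = 1.0

Newton-Raphson formula: x_{n+1} = x_n - f(x_n)/f'(x_n)

Iteration 1:
  f(1.000000) = -0.632121
  f'(1.000000) = -1.367879
  x_1 = 1.000000 - (-0.632121)/(-1.367879) = 0.537883
Iteration 2:
  f(0.537883) = 0.046100
  f'(0.537883) = -1.583983
  x_2 = 0.537883 - 0.046100/(-1.583983) = 0.566987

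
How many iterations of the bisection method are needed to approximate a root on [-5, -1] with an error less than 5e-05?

We need (b-a)/2^n ≤ 5e-05
(-1 - (-5))/2^n ≤ 5e-05
4/2^n ≤ 5e-05
2^n ≥ 80000
n ≥ log₂(80000) = 16.29
n ≥ 17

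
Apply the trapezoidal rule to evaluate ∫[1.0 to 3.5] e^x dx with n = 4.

f(x) = e^x
a = 1.0, b = 3.5, n = 4
h = (b - a)/n = 0.625000

Trapezoidal rule: (h/2)[f(x₀) + 2f(x₁) + 2f(x₂) + ... + f(xₙ)]

x_0 = 1.0000, f(x_0) = 2.718282, coefficient = 1
x_1 = 1.6250, f(x_1) = 5.078419, coefficient = 2
x_2 = 2.2500, f(x_2) = 9.487736, coefficient = 2
x_3 = 2.8750, f(x_3) = 17.725424, coefficient = 2
x_4 = 3.5000, f(x_4) = 33.115452, coefficient = 1

I ≈ (0.625000/2) × 100.416892 = 31.380279
Exact value: 30.397170
Error: 0.983109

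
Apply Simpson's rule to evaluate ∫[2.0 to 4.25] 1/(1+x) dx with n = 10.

f(x) = 1/(1+x)
a = 2.0, b = 4.25, n = 10
h = (b - a)/n = 0.225000

Simpson's rule: (h/3)[f(x₀) + 4f(x₁) + 2f(x₂) + ... + f(xₙ)]

x_0 = 2.0000, f(x_0) = 0.333333, coefficient = 1
x_1 = 2.2250, f(x_1) = 0.310078, coefficient = 4
x_2 = 2.4500, f(x_2) = 0.289855, coefficient = 2
x_3 = 2.6750, f(x_3) = 0.272109, coefficient = 4
x_4 = 2.9000, f(x_4) = 0.256410, coefficient = 2
x_5 = 3.1250, f(x_5) = 0.242424, coefficient = 4
x_6 = 3.3500, f(x_6) = 0.229885, coefficient = 2
x_7 = 3.5750, f(x_7) = 0.218579, coefficient = 4
x_8 = 3.8000, f(x_8) = 0.208333, coefficient = 2
x_9 = 4.0250, f(x_9) = 0.199005, coefficient = 4
x_10 = 4.2500, f(x_10) = 0.190476, coefficient = 1

I ≈ (0.225000/3) × 7.461556 = 0.559617
Exact value: 0.559616
Error: 0.000001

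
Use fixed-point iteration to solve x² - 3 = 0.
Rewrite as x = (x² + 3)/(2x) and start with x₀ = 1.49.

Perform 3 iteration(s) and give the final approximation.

Equation: x² - 3 = 0
Fixed-point form: x = (x² + 3)/(2x)
x₀ = 1.49

x_1 = g(1.490000) = 1.751711
x_2 = g(1.751711) = 1.732161
x_3 = g(1.732161) = 1.732051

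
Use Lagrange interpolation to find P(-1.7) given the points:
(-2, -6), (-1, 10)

Lagrange interpolation formula:
P(x) = Σ yᵢ × Lᵢ(x)
where Lᵢ(x) = Π_{j≠i} (x - xⱼ)/(xᵢ - xⱼ)

L_0(-1.7) = (-1.7 - (-1))/(-2 - (-1)) = 0.700000
L_1(-1.7) = (-1.7 - (-2))/(-1 - (-2)) = 0.300000

P(-1.7) = (-6)×L_0(-1.7) + 10×L_1(-1.7)
P(-1.7) = -1.200000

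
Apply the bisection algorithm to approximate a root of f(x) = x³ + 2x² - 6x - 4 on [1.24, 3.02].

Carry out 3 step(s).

f(x) = x³ + 2x² - 6x - 4
Initial interval: [1.24, 3.02]

Iteration 1:
  c_1 = (1.240000 + 3.020000)/2 = 2.130000
  f(c_1) = f(2.130000) = 1.957397
  f(a) × f(c) < 0, new interval: [1.240000, 2.130000]
Iteration 2:
  c_2 = (1.240000 + 2.130000)/2 = 1.685000
  f(c_2) = f(1.685000) = -3.647456
  f(a) × f(c) ≥ 0, new interval: [1.685000, 2.130000]
Iteration 3:
  c_3 = (1.685000 + 2.130000)/2 = 1.907500
  f(c_3) = f(1.907500) = -1.227341
  f(a) × f(c) ≥ 0, new interval: [1.907500, 2.130000]

After 3 iteration(s), the approximation is c_3 = 1.907500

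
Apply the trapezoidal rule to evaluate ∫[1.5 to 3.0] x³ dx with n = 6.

f(x) = x³
a = 1.5, b = 3.0, n = 6
h = (b - a)/n = 0.250000

Trapezoidal rule: (h/2)[f(x₀) + 2f(x₁) + 2f(x₂) + ... + f(xₙ)]

x_0 = 1.5000, f(x_0) = 3.375000, coefficient = 1
x_1 = 1.7500, f(x_1) = 5.359375, coefficient = 2
x_2 = 2.0000, f(x_2) = 8.000000, coefficient = 2
x_3 = 2.2500, f(x_3) = 11.390625, coefficient = 2
x_4 = 2.5000, f(x_4) = 15.625000, coefficient = 2
x_5 = 2.7500, f(x_5) = 20.796875, coefficient = 2
x_6 = 3.0000, f(x_6) = 27.000000, coefficient = 1

I ≈ (0.250000/2) × 152.718750 = 19.089844
Exact value: 18.984375
Error: 0.105469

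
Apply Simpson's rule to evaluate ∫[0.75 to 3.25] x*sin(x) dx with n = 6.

f(x) = x*sin(x)
a = 0.75, b = 3.25, n = 6
h = (b - a)/n = 0.416667

Simpson's rule: (h/3)[f(x₀) + 4f(x₁) + 2f(x₂) + ... + f(xₙ)]

x_0 = 0.7500, f(x_0) = 0.511229, coefficient = 1
x_1 = 1.1667, f(x_1) = 1.072686, coefficient = 4
x_2 = 1.5833, f(x_2) = 1.583209, coefficient = 2
x_3 = 2.0000, f(x_3) = 1.818595, coefficient = 4
x_4 = 2.4167, f(x_4) = 1.602443, coefficient = 2
x_5 = 2.8333, f(x_5) = 0.859635, coefficient = 4
x_6 = 3.2500, f(x_6) = -0.351634, coefficient = 1

I ≈ (0.416667/3) × 21.534561 = 2.990911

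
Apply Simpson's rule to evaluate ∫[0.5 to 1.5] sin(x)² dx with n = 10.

f(x) = sin(x)²
a = 0.5, b = 1.5, n = 10
h = (b - a)/n = 0.100000

Simpson's rule: (h/3)[f(x₀) + 4f(x₁) + 2f(x₂) + ... + f(xₙ)]

x_0 = 0.5000, f(x_0) = 0.229849, coefficient = 1
x_1 = 0.6000, f(x_1) = 0.318821, coefficient = 4
x_2 = 0.7000, f(x_2) = 0.415016, coefficient = 2
x_3 = 0.8000, f(x_3) = 0.514600, coefficient = 4
x_4 = 0.9000, f(x_4) = 0.613601, coefficient = 2
x_5 = 1.0000, f(x_5) = 0.708073, coefficient = 4
x_6 = 1.1000, f(x_6) = 0.794251, coefficient = 2
x_7 = 1.2000, f(x_7) = 0.868697, coefficient = 4
x_8 = 1.3000, f(x_8) = 0.928444, coefficient = 2
x_9 = 1.4000, f(x_9) = 0.971111, coefficient = 4
x_10 = 1.5000, f(x_10) = 0.994996, coefficient = 1

I ≈ (0.100000/3) × 20.252679 = 0.675089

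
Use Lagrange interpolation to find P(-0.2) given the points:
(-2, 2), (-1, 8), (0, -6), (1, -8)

Lagrange interpolation formula:
P(x) = Σ yᵢ × Lᵢ(x)
where Lᵢ(x) = Π_{j≠i} (x - xⱼ)/(xᵢ - xⱼ)

L_0(-0.2) = (-0.2 - (-1))/(-2 - (-1)) × (-0.2 - 0)/(-2 - 0) × (-0.2 - 1)/(-2 - 1) = -0.032000
L_1(-0.2) = (-0.2 - (-2))/(-1 - (-2)) × (-0.2 - 0)/(-1 - 0) × (-0.2 - 1)/(-1 - 1) = 0.216000
L_2(-0.2) = (-0.2 - (-2))/(0 - (-2)) × (-0.2 - (-1))/(0 - (-1)) × (-0.2 - 1)/(0 - 1) = 0.864000
L_3(-0.2) = (-0.2 - (-2))/(1 - (-2)) × (-0.2 - (-1))/(1 - (-1)) × (-0.2 - 0)/(1 - 0) = -0.048000

P(-0.2) = 2×L_0(-0.2) + 8×L_1(-0.2) + (-6)×L_2(-0.2) + (-8)×L_3(-0.2)
P(-0.2) = -3.136000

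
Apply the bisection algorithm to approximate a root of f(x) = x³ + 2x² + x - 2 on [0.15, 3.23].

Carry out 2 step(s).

f(x) = x³ + 2x² + x - 2
Initial interval: [0.15, 3.23]

Iteration 1:
  c_1 = (0.150000 + 3.230000)/2 = 1.690000
  f(c_1) = f(1.690000) = 10.229009
  f(a) × f(c) < 0, new interval: [0.150000, 1.690000]
Iteration 2:
  c_2 = (0.150000 + 1.690000)/2 = 0.920000
  f(c_2) = f(0.920000) = 1.391488
  f(a) × f(c) < 0, new interval: [0.150000, 0.920000]

After 2 iteration(s), the approximation is c_2 = 0.920000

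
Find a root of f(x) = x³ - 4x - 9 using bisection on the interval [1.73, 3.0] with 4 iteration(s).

f(x) = x³ - 4x - 9
Initial interval: [1.73, 3.0]

Iteration 1:
  c_1 = (1.730000 + 3.000000)/2 = 2.365000
  f(c_1) = f(2.365000) = -5.232023
  f(a) × f(c) ≥ 0, new interval: [2.365000, 3.000000]
Iteration 2:
  c_2 = (2.365000 + 3.000000)/2 = 2.682500
  f(c_2) = f(2.682500) = -0.427250
  f(a) × f(c) ≥ 0, new interval: [2.682500, 3.000000]
Iteration 3:
  c_3 = (2.682500 + 3.000000)/2 = 2.841250
  f(c_3) = f(2.841250) = 2.571563
  f(a) × f(c) < 0, new interval: [2.682500, 2.841250]
Iteration 4:
  c_4 = (2.682500 + 2.841250)/2 = 2.761875
  f(c_4) = f(2.761875) = 1.019954
  f(a) × f(c) < 0, new interval: [2.682500, 2.761875]

After 4 iteration(s), the approximation is c_4 = 2.761875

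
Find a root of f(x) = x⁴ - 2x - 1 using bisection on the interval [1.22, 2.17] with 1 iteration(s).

f(x) = x⁴ - 2x - 1
Initial interval: [1.22, 2.17]

Iteration 1:
  c_1 = (1.220000 + 2.170000)/2 = 1.695000
  f(c_1) = f(1.695000) = 3.864273
  f(a) × f(c) < 0, new interval: [1.220000, 1.695000]

After 1 iteration(s), the approximation is c_1 = 1.695000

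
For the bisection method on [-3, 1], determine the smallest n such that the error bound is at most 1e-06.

We need (b-a)/2^n ≤ 1e-06
(1 - (-3))/2^n ≤ 1e-06
4/2^n ≤ 1e-06
2^n ≥ 4000000
n ≥ log₂(4000000) = 21.93
n ≥ 22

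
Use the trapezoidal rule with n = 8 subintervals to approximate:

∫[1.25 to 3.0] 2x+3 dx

f(x) = 2x+3
a = 1.25, b = 3.0, n = 8
h = (b - a)/n = 0.218750

Trapezoidal rule: (h/2)[f(x₀) + 2f(x₁) + 2f(x₂) + ... + f(xₙ)]

x_0 = 1.2500, f(x_0) = 5.500000, coefficient = 1
x_1 = 1.4688, f(x_1) = 5.937500, coefficient = 2
x_2 = 1.6875, f(x_2) = 6.375000, coefficient = 2
x_3 = 1.9062, f(x_3) = 6.812500, coefficient = 2
x_4 = 2.1250, f(x_4) = 7.250000, coefficient = 2
x_5 = 2.3438, f(x_5) = 7.687500, coefficient = 2
x_6 = 2.5625, f(x_6) = 8.125000, coefficient = 2
x_7 = 2.7812, f(x_7) = 8.562500, coefficient = 2
x_8 = 3.0000, f(x_8) = 9.000000, coefficient = 1

I ≈ (0.218750/2) × 116.000000 = 12.687500
Exact value: 12.687500
Error: 0.000000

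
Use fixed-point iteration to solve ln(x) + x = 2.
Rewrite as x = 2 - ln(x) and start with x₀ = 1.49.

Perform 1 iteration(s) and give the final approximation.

Equation: ln(x) + x = 2
Fixed-point form: x = 2 - ln(x)
x₀ = 1.49

x_1 = g(1.490000) = 1.601224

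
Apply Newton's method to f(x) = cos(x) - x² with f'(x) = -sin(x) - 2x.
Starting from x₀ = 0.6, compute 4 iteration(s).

f(x) = cos(x) - x²
f'(x) = -sin(x) - 2x
x₀ = 0.6

Newton-Raphson formula: x_{n+1} = x_n - f(x_n)/f'(x_n)

Iteration 1:
  f(0.600000) = 0.465336
  f'(0.600000) = -1.764642
  x_1 = 0.600000 - 0.465336/(-1.764642) = 0.863700
Iteration 2:
  f(0.863700) = -0.096348
  f'(0.863700) = -2.487650
  x_2 = 0.863700 - (-0.096348)/(-2.487650) = 0.824969
Iteration 3:
  f(0.824969) = -0.001995
  f'(0.824969) = -2.384465
  x_3 = 0.824969 - (-0.001995)/(-2.384465) = 0.824133
Iteration 4:
  f(0.824133) = -0.000001
  f'(0.824133) = -2.382224
  x_4 = 0.824133 - (-0.000001)/(-2.382224) = 0.824132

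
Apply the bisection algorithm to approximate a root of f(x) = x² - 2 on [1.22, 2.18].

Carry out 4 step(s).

f(x) = x² - 2
Initial interval: [1.22, 2.18]

Iteration 1:
  c_1 = (1.220000 + 2.180000)/2 = 1.700000
  f(c_1) = f(1.700000) = 0.890000
  f(a) × f(c) < 0, new interval: [1.220000, 1.700000]
Iteration 2:
  c_2 = (1.220000 + 1.700000)/2 = 1.460000
  f(c_2) = f(1.460000) = 0.131600
  f(a) × f(c) < 0, new interval: [1.220000, 1.460000]
Iteration 3:
  c_3 = (1.220000 + 1.460000)/2 = 1.340000
  f(c_3) = f(1.340000) = -0.204400
  f(a) × f(c) ≥ 0, new interval: [1.340000, 1.460000]
Iteration 4:
  c_4 = (1.340000 + 1.460000)/2 = 1.400000
  f(c_4) = f(1.400000) = -0.040000
  f(a) × f(c) ≥ 0, new interval: [1.400000, 1.460000]

After 4 iteration(s), the approximation is c_4 = 1.400000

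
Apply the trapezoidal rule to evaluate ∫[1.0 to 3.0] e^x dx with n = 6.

f(x) = e^x
a = 1.0, b = 3.0, n = 6
h = (b - a)/n = 0.333333

Trapezoidal rule: (h/2)[f(x₀) + 2f(x₁) + 2f(x₂) + ... + f(xₙ)]

x_0 = 1.0000, f(x_0) = 2.718282, coefficient = 1
x_1 = 1.3333, f(x_1) = 3.793668, coefficient = 2
x_2 = 1.6667, f(x_2) = 5.294490, coefficient = 2
x_3 = 2.0000, f(x_3) = 7.389056, coefficient = 2
x_4 = 2.3333, f(x_4) = 10.312259, coefficient = 2
x_5 = 2.6667, f(x_5) = 14.391916, coefficient = 2
x_6 = 3.0000, f(x_6) = 20.085537, coefficient = 1

I ≈ (0.333333/2) × 105.166596 = 17.527766
Exact value: 17.367255
Error: 0.160511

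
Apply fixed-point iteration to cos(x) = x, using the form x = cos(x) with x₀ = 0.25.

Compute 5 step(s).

Equation: cos(x) = x
Fixed-point form: x = cos(x)
x₀ = 0.25

x_1 = g(0.250000) = 0.968912
x_2 = g(0.968912) = 0.566196
x_3 = g(0.566196) = 0.843947
x_4 = g(0.843947) = 0.664518
x_5 = g(0.664518) = 0.787214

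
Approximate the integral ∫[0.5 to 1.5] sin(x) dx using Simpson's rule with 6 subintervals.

f(x) = sin(x)
a = 0.5, b = 1.5, n = 6
h = (b - a)/n = 0.166667

Simpson's rule: (h/3)[f(x₀) + 4f(x₁) + 2f(x₂) + ... + f(xₙ)]

x_0 = 0.5000, f(x_0) = 0.479426, coefficient = 1
x_1 = 0.6667, f(x_1) = 0.618370, coefficient = 4
x_2 = 0.8333, f(x_2) = 0.740177, coefficient = 2
x_3 = 1.0000, f(x_3) = 0.841471, coefficient = 4
x_4 = 1.1667, f(x_4) = 0.919445, coefficient = 2
x_5 = 1.3333, f(x_5) = 0.971938, coefficient = 4
x_6 = 1.5000, f(x_6) = 0.997495, coefficient = 1

I ≈ (0.166667/3) × 14.523279 = 0.806849
Exact value: 0.806845
Error: 0.000003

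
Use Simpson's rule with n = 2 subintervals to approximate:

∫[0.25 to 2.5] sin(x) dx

f(x) = sin(x)
a = 0.25, b = 2.5, n = 2
h = (b - a)/n = 1.125000

Simpson's rule: (h/3)[f(x₀) + 4f(x₁) + 2f(x₂) + ... + f(xₙ)]

x_0 = 0.2500, f(x_0) = 0.247404, coefficient = 1
x_1 = 1.3750, f(x_1) = 0.980893, coefficient = 4
x_2 = 2.5000, f(x_2) = 0.598472, coefficient = 1

I ≈ (1.125000/3) × 4.769448 = 1.788543
Exact value: 1.770056
Error: 0.018487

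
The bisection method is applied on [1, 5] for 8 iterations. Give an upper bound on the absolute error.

Bisection error bound: |error| ≤ (b-a)/2^n
|error| ≤ (5 - 1)/2^8 = 4/2^8
|error| ≤ 0.0156250000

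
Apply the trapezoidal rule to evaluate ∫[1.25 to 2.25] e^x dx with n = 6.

f(x) = e^x
a = 1.25, b = 2.25, n = 6
h = (b - a)/n = 0.166667

Trapezoidal rule: (h/2)[f(x₀) + 2f(x₁) + 2f(x₂) + ... + f(xₙ)]

x_0 = 1.2500, f(x_0) = 3.490343, coefficient = 1
x_1 = 1.4167, f(x_1) = 4.123353, coefficient = 2
x_2 = 1.5833, f(x_2) = 4.871166, coefficient = 2
x_3 = 1.7500, f(x_3) = 5.754603, coefficient = 2
x_4 = 1.9167, f(x_4) = 6.798260, coefficient = 2
x_5 = 2.0833, f(x_5) = 8.031195, coefficient = 2
x_6 = 2.2500, f(x_6) = 9.487736, coefficient = 1

I ≈ (0.166667/2) × 72.135232 = 6.011269
Exact value: 5.997393
Error: 0.013876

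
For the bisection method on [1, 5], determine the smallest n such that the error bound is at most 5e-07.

We need (b-a)/2^n ≤ 5e-07
(5 - 1)/2^n ≤ 5e-07
4/2^n ≤ 5e-07
2^n ≥ 8000000
n ≥ log₂(8000000) = 22.93
n ≥ 23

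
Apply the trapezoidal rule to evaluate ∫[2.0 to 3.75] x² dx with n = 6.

f(x) = x²
a = 2.0, b = 3.75, n = 6
h = (b - a)/n = 0.291667

Trapezoidal rule: (h/2)[f(x₀) + 2f(x₁) + 2f(x₂) + ... + f(xₙ)]

x_0 = 2.0000, f(x_0) = 4.000000, coefficient = 1
x_1 = 2.2917, f(x_1) = 5.251736, coefficient = 2
x_2 = 2.5833, f(x_2) = 6.673611, coefficient = 2
x_3 = 2.8750, f(x_3) = 8.265625, coefficient = 2
x_4 = 3.1667, f(x_4) = 10.027778, coefficient = 2
x_5 = 3.4583, f(x_5) = 11.960069, coefficient = 2
x_6 = 3.7500, f(x_6) = 14.062500, coefficient = 1

I ≈ (0.291667/2) × 102.420139 = 14.936270
Exact value: 14.911458
Error: 0.024812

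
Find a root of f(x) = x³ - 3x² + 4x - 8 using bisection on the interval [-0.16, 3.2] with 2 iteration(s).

f(x) = x³ - 3x² + 4x - 8
Initial interval: [-0.16, 3.2]

Iteration 1:
  c_1 = (-0.160000 + 3.200000)/2 = 1.520000
  f(c_1) = f(1.520000) = -5.339392
  f(a) × f(c) ≥ 0, new interval: [1.520000, 3.200000]
Iteration 2:
  c_2 = (1.520000 + 3.200000)/2 = 2.360000
  f(c_2) = f(2.360000) = -2.124544
  f(a) × f(c) ≥ 0, new interval: [2.360000, 3.200000]

After 2 iteration(s), the approximation is c_2 = 2.360000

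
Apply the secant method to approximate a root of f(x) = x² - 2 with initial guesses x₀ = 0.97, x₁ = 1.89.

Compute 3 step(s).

f(x) = x² - 2
x₀ = 0.97, x₁ = 1.89

Secant formula: x_{n+1} = x_n - f(x_n)(x_n - x_{n-1})/(f(x_n) - f(x_{n-1}))

Iteration 1:
  f(0.970000) = -1.059100
  f(1.890000) = 1.572100
  x_2 = 1.890000 - 1.572100×(1.890000 - 0.970000)/(1.572100 - (-1.059100))
       = 1.340315
Iteration 2:
  f(1.890000) = 1.572100
  f(1.340315) = -0.203557
  x_3 = 1.340315 - (-0.203557)×(1.340315 - 1.890000)/(-0.203557 - 1.572100)
       = 1.403329
Iteration 3:
  f(1.340315) = -0.203557
  f(1.403329) = -0.030667
  x_4 = 1.403329 - (-0.030667)×(1.403329 - 1.340315)/(-0.030667 - (-0.203557))
       = 1.414507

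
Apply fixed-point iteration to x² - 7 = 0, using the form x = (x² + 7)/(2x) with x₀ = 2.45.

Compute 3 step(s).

Equation: x² - 7 = 0
Fixed-point form: x = (x² + 7)/(2x)
x₀ = 2.45

x_1 = g(2.450000) = 2.653571
x_2 = g(2.653571) = 2.645763
x_3 = g(2.645763) = 2.645751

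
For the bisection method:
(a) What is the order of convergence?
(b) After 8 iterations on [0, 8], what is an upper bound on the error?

(a) Bisection has linear (order 1) convergence; the error is halved each step.

(b) Error bound = (b-a)/2^n = (8 - 0)/2^{8}
    = 8/2^{8}

(a) 1 (linear); (b) error ≤ 3.12e-02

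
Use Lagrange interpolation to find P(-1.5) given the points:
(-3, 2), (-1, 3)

Lagrange interpolation formula:
P(x) = Σ yᵢ × Lᵢ(x)
where Lᵢ(x) = Π_{j≠i} (x - xⱼ)/(xᵢ - xⱼ)

L_0(-1.5) = (-1.5 - (-1))/(-3 - (-1)) = 0.250000
L_1(-1.5) = (-1.5 - (-3))/(-1 - (-3)) = 0.750000

P(-1.5) = 2×L_0(-1.5) + 3×L_1(-1.5)
P(-1.5) = 2.750000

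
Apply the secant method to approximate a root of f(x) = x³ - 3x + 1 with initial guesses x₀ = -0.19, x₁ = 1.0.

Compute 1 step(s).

f(x) = x³ - 3x + 1
x₀ = -0.19, x₁ = 1.0

Secant formula: x_{n+1} = x_n - f(x_n)(x_n - x_{n-1})/(f(x_n) - f(x_{n-1}))

Iteration 1:
  f(-0.190000) = 1.563141
  f(1.000000) = -1.000000
  x_2 = 1.000000 - (-1.000000)×(1.000000 - (-0.190000))/(-1.000000 - 1.563141)
       = 0.535726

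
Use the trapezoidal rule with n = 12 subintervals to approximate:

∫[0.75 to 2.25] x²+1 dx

f(x) = x²+1
a = 0.75, b = 2.25, n = 12
h = (b - a)/n = 0.125000

Trapezoidal rule: (h/2)[f(x₀) + 2f(x₁) + 2f(x₂) + ... + f(xₙ)]

x_0 = 0.7500, f(x_0) = 1.562500, coefficient = 1
x_1 = 0.8750, f(x_1) = 1.765625, coefficient = 2
x_2 = 1.0000, f(x_2) = 2.000000, coefficient = 2
x_3 = 1.1250, f(x_3) = 2.265625, coefficient = 2
x_4 = 1.2500, f(x_4) = 2.562500, coefficient = 2
x_5 = 1.3750, f(x_5) = 2.890625, coefficient = 2
x_6 = 1.5000, f(x_6) = 3.250000, coefficient = 2
x_7 = 1.6250, f(x_7) = 3.640625, coefficient = 2
x_8 = 1.7500, f(x_8) = 4.062500, coefficient = 2
x_9 = 1.8750, f(x_9) = 4.515625, coefficient = 2
x_10 = 2.0000, f(x_10) = 5.000000, coefficient = 2
x_11 = 2.1250, f(x_11) = 5.515625, coefficient = 2
x_12 = 2.2500, f(x_12) = 6.062500, coefficient = 1

I ≈ (0.125000/2) × 82.562500 = 5.160156
Exact value: 5.156250
Error: 0.003906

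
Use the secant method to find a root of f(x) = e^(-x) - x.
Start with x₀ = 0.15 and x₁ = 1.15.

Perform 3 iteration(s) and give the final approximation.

f(x) = e^(-x) - x
x₀ = 0.15, x₁ = 1.15

Secant formula: x_{n+1} = x_n - f(x_n)(x_n - x_{n-1})/(f(x_n) - f(x_{n-1}))

Iteration 1:
  f(0.150000) = 0.710708
  f(1.150000) = -0.833363
  x_2 = 1.150000 - (-0.833363)×(1.150000 - 0.150000)/(-0.833363 - 0.710708)
       = 0.610282
Iteration 2:
  f(1.150000) = -0.833363
  f(0.610282) = -0.067084
  x_3 = 0.610282 - (-0.067084)×(0.610282 - 1.150000)/(-0.067084 - (-0.833363))
       = 0.563032
Iteration 3:
  f(0.610282) = -0.067084
  f(0.563032) = 0.006448
  x_4 = 0.563032 - 0.006448×(0.563032 - 0.610282)/(0.006448 - (-0.067084))
       = 0.567175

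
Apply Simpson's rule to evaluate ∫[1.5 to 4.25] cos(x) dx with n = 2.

f(x) = cos(x)
a = 1.5, b = 4.25, n = 2
h = (b - a)/n = 1.375000

Simpson's rule: (h/3)[f(x₀) + 4f(x₁) + 2f(x₂) + ... + f(xₙ)]

x_0 = 1.5000, f(x_0) = 0.070737, coefficient = 1
x_1 = 2.8750, f(x_1) = -0.964674, coefficient = 4
x_2 = 4.2500, f(x_2) = -0.446087, coefficient = 1

I ≈ (1.375000/3) × -4.234047 = -1.940605
Exact value: -1.892484
Error: 0.048120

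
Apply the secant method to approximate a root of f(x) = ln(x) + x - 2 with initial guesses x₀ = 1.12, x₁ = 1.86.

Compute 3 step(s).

f(x) = ln(x) + x - 2
x₀ = 1.12, x₁ = 1.86

Secant formula: x_{n+1} = x_n - f(x_n)(x_n - x_{n-1})/(f(x_n) - f(x_{n-1}))

Iteration 1:
  f(1.120000) = -0.766671
  f(1.860000) = 0.480576
  x_2 = 1.860000 - 0.480576×(1.860000 - 1.120000)/(0.480576 - (-0.766671))
       = 1.574871
Iteration 2:
  f(1.860000) = 0.480576
  f(1.574871) = 0.029044
  x_3 = 1.574871 - 0.029044×(1.574871 - 1.860000)/(0.029044 - 0.480576)
       = 1.556530
Iteration 3:
  f(1.574871) = 0.029044
  f(1.556530) = -0.001010
  x_4 = 1.556530 - (-0.001010)×(1.556530 - 1.574871)/(-0.001010 - 0.029044)
       = 1.557147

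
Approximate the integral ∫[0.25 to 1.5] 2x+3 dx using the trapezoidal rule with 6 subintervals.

f(x) = 2x+3
a = 0.25, b = 1.5, n = 6
h = (b - a)/n = 0.208333

Trapezoidal rule: (h/2)[f(x₀) + 2f(x₁) + 2f(x₂) + ... + f(xₙ)]

x_0 = 0.2500, f(x_0) = 3.500000, coefficient = 1
x_1 = 0.4583, f(x_1) = 3.916667, coefficient = 2
x_2 = 0.6667, f(x_2) = 4.333333, coefficient = 2
x_3 = 0.8750, f(x_3) = 4.750000, coefficient = 2
x_4 = 1.0833, f(x_4) = 5.166667, coefficient = 2
x_5 = 1.2917, f(x_5) = 5.583333, coefficient = 2
x_6 = 1.5000, f(x_6) = 6.000000, coefficient = 1

I ≈ (0.208333/2) × 57.000000 = 5.937500
Exact value: 5.937500
Error: 0.000000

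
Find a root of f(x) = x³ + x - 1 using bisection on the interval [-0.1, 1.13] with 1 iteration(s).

f(x) = x³ + x - 1
Initial interval: [-0.1, 1.13]

Iteration 1:
  c_1 = (-0.100000 + 1.130000)/2 = 0.515000
  f(c_1) = f(0.515000) = -0.348409
  f(a) × f(c) ≥ 0, new interval: [0.515000, 1.130000]

After 1 iteration(s), the approximation is c_1 = 0.515000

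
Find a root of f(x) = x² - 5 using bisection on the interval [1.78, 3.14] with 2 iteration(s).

f(x) = x² - 5
Initial interval: [1.78, 3.14]

Iteration 1:
  c_1 = (1.780000 + 3.140000)/2 = 2.460000
  f(c_1) = f(2.460000) = 1.051600
  f(a) × f(c) < 0, new interval: [1.780000, 2.460000]
Iteration 2:
  c_2 = (1.780000 + 2.460000)/2 = 2.120000
  f(c_2) = f(2.120000) = -0.505600
  f(a) × f(c) ≥ 0, new interval: [2.120000, 2.460000]

After 2 iteration(s), the approximation is c_2 = 2.120000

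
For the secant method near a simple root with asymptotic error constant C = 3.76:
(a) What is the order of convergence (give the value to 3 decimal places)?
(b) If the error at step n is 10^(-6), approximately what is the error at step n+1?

(a) Secant method has superlinear convergence with order φ = (1+√5)/2 ≈ 1.618.
    This means |e_{n+1}| ≈ C|e_n|^1.618.

(b) With |e_n| = 10^(-6) and C = 3.76:
    |e_{n+1}| ≈ 3.76 × (10^(-6))^1.618 = 3.76 × 10^(-9.71)

(a) ≈ 1.618 (golden ratio); (b) |e_{n+1}| ≈ 7.362e-10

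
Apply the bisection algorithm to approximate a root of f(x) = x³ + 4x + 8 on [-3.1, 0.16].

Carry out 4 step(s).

f(x) = x³ + 4x + 8
Initial interval: [-3.1, 0.16]

Iteration 1:
  c_1 = (-3.100000 + 0.160000)/2 = -1.470000
  f(c_1) = f(-1.470000) = -1.056523
  f(a) × f(c) ≥ 0, new interval: [-1.470000, 0.160000]
Iteration 2:
  c_2 = (-1.470000 + 0.160000)/2 = -0.655000
  f(c_2) = f(-0.655000) = 5.098989
  f(a) × f(c) < 0, new interval: [-1.470000, -0.655000]
Iteration 3:
  c_3 = (-1.470000 + (-0.655000))/2 = -1.062500
  f(c_3) = f(-1.062500) = 2.550537
  f(a) × f(c) < 0, new interval: [-1.470000, -1.062500]
Iteration 4:
  c_4 = (-1.470000 + (-1.062500))/2 = -1.266250
  f(c_4) = f(-1.266250) = 0.904709
  f(a) × f(c) < 0, new interval: [-1.470000, -1.266250]

After 4 iteration(s), the approximation is c_4 = -1.266250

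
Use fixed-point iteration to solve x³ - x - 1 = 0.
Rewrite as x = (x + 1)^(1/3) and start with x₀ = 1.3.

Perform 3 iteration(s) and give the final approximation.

Equation: x³ - x - 1 = 0
Fixed-point form: x = (x + 1)^(1/3)
x₀ = 1.3

x_1 = g(1.300000) = 1.320006
x_2 = g(1.320006) = 1.323822
x_3 = g(1.323822) = 1.324548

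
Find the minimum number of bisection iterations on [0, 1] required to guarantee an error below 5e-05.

We need (b-a)/2^n ≤ 5e-05
(1 - 0)/2^n ≤ 5e-05
1/2^n ≤ 5e-05
2^n ≥ 20000
n ≥ log₂(20000) = 14.29
n ≥ 15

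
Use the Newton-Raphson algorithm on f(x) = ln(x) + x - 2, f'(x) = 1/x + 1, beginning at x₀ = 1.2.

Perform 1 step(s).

f(x) = ln(x) + x - 2
f'(x) = 1/x + 1
x₀ = 1.2

Newton-Raphson formula: x_{n+1} = x_n - f(x_n)/f'(x_n)

Iteration 1:
  f(1.200000) = -0.617678
  f'(1.200000) = 1.833333
  x_1 = 1.200000 - (-0.617678)/1.833333 = 1.536916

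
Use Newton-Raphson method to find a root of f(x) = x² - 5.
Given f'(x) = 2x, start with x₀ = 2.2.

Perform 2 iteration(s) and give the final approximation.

f(x) = x² - 5
f'(x) = 2x
x₀ = 2.2

Newton-Raphson formula: x_{n+1} = x_n - f(x_n)/f'(x_n)

Iteration 1:
  f(2.200000) = -0.160000
  f'(2.200000) = 4.400000
  x_1 = 2.200000 - (-0.160000)/4.400000 = 2.236364
Iteration 2:
  f(2.236364) = 0.001322
  f'(2.236364) = 4.472727
  x_2 = 2.236364 - 0.001322/4.472727 = 2.236068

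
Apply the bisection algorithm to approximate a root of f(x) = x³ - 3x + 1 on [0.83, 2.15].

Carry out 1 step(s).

f(x) = x³ - 3x + 1
Initial interval: [0.83, 2.15]

Iteration 1:
  c_1 = (0.830000 + 2.150000)/2 = 1.490000
  f(c_1) = f(1.490000) = -0.162051
  f(a) × f(c) ≥ 0, new interval: [1.490000, 2.150000]

After 1 iteration(s), the approximation is c_1 = 1.490000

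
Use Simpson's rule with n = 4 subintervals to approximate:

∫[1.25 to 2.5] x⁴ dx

f(x) = x⁴
a = 1.25, b = 2.5, n = 4
h = (b - a)/n = 0.312500

Simpson's rule: (h/3)[f(x₀) + 4f(x₁) + 2f(x₂) + ... + f(xₙ)]

x_0 = 1.2500, f(x_0) = 2.441406, coefficient = 1
x_1 = 1.5625, f(x_1) = 5.960464, coefficient = 4
x_2 = 1.8750, f(x_2) = 12.359619, coefficient = 2
x_3 = 2.1875, f(x_3) = 22.897720, coefficient = 4
x_4 = 2.5000, f(x_4) = 39.062500, coefficient = 1

I ≈ (0.312500/3) × 181.655884 = 18.922488
Exact value: 18.920898
Error: 0.001589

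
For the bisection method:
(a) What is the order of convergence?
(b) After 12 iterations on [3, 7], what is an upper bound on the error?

(a) Bisection has linear (order 1) convergence; the error is halved each step.

(b) Error bound = (b-a)/2^n = (7 - 3)/2^{12}
    = 4/2^{12}

(a) 1 (linear); (b) error ≤ 9.77e-04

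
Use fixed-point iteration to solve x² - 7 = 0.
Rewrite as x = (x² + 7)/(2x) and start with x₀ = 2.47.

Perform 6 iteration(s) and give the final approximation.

Equation: x² - 7 = 0
Fixed-point form: x = (x² + 7)/(2x)
x₀ = 2.47

x_1 = g(2.470000) = 2.652004
x_2 = g(2.652004) = 2.645759
x_3 = g(2.645759) = 2.645751
x_4 = g(2.645751) = 2.645751
x_5 = g(2.645751) = 2.645751
x_6 = g(2.645751) = 2.645751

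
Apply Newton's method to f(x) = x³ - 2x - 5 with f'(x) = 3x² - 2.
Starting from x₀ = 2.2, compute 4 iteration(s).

f(x) = x³ - 2x - 5
f'(x) = 3x² - 2
x₀ = 2.2

Newton-Raphson formula: x_{n+1} = x_n - f(x_n)/f'(x_n)

Iteration 1:
  f(2.200000) = 1.248000
  f'(2.200000) = 12.520000
  x_1 = 2.200000 - 1.248000/12.520000 = 2.100319
Iteration 2:
  f(2.100319) = 0.064589
  f'(2.100319) = 11.234026
  x_2 = 2.100319 - 0.064589/11.234026 = 2.094570
Iteration 3:
  f(2.094570) = 0.000208
  f'(2.094570) = 11.161672
  x_3 = 2.094570 - 0.000208/11.161672 = 2.094551
Iteration 4:
  f(2.094551) = 0.000000
  f'(2.094551) = 11.161438
  x_4 = 2.094551 - 0.000000/11.161438 = 2.094551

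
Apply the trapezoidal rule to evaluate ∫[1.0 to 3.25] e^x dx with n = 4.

f(x) = e^x
a = 1.0, b = 3.25, n = 4
h = (b - a)/n = 0.562500

Trapezoidal rule: (h/2)[f(x₀) + 2f(x₁) + 2f(x₂) + ... + f(xₙ)]

x_0 = 1.0000, f(x_0) = 2.718282, coefficient = 1
x_1 = 1.5625, f(x_1) = 4.770733, coefficient = 2
x_2 = 2.1250, f(x_2) = 8.372897, coefficient = 2
x_3 = 2.6875, f(x_3) = 14.694893, coefficient = 2
x_4 = 3.2500, f(x_4) = 25.790340, coefficient = 1

I ≈ (0.562500/2) × 84.185669 = 23.677219
Exact value: 23.072058
Error: 0.605161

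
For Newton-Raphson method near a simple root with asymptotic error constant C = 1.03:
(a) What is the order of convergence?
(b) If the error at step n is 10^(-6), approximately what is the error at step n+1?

(a) Newton-Raphson has quadratic (order 2) convergence near simple roots.
    This means |e_{n+1}| ≈ C|e_n|².

(b) With |e_n| = 10^(-6) and C = 1.03:
    |e_{n+1}| ≈ 1.03 × (10^(-6))² = 1.03 × 10^(-12)

(a) 2 (quadratic); (b) |e_{n+1}| ≈ 1.030e-12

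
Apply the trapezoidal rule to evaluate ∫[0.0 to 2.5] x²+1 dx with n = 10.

f(x) = x²+1
a = 0.0, b = 2.5, n = 10
h = (b - a)/n = 0.250000

Trapezoidal rule: (h/2)[f(x₀) + 2f(x₁) + 2f(x₂) + ... + f(xₙ)]

x_0 = 0.0000, f(x_0) = 1.000000, coefficient = 1
x_1 = 0.2500, f(x_1) = 1.062500, coefficient = 2
x_2 = 0.5000, f(x_2) = 1.250000, coefficient = 2
x_3 = 0.7500, f(x_3) = 1.562500, coefficient = 2
x_4 = 1.0000, f(x_4) = 2.000000, coefficient = 2
x_5 = 1.2500, f(x_5) = 2.562500, coefficient = 2
x_6 = 1.5000, f(x_6) = 3.250000, coefficient = 2
x_7 = 1.7500, f(x_7) = 4.062500, coefficient = 2
x_8 = 2.0000, f(x_8) = 5.000000, coefficient = 2
x_9 = 2.2500, f(x_9) = 6.062500, coefficient = 2
x_10 = 2.5000, f(x_10) = 7.250000, coefficient = 1

I ≈ (0.250000/2) × 61.875000 = 7.734375
Exact value: 7.708333
Error: 0.026042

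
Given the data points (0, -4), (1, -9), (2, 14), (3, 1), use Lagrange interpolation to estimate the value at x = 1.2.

Lagrange interpolation formula:
P(x) = Σ yᵢ × Lᵢ(x)
where Lᵢ(x) = Π_{j≠i} (x - xⱼ)/(xᵢ - xⱼ)

L_0(1.2) = (1.2 - 1)/(0 - 1) × (1.2 - 2)/(0 - 2) × (1.2 - 3)/(0 - 3) = -0.048000
L_1(1.2) = (1.2 - 0)/(1 - 0) × (1.2 - 2)/(1 - 2) × (1.2 - 3)/(1 - 3) = 0.864000
L_2(1.2) = (1.2 - 0)/(2 - 0) × (1.2 - 1)/(2 - 1) × (1.2 - 3)/(2 - 3) = 0.216000
L_3(1.2) = (1.2 - 0)/(3 - 0) × (1.2 - 1)/(3 - 1) × (1.2 - 2)/(3 - 2) = -0.032000

P(1.2) = (-4)×L_0(1.2) + (-9)×L_1(1.2) + 14×L_2(1.2) + 1×L_3(1.2)
P(1.2) = -4.592000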